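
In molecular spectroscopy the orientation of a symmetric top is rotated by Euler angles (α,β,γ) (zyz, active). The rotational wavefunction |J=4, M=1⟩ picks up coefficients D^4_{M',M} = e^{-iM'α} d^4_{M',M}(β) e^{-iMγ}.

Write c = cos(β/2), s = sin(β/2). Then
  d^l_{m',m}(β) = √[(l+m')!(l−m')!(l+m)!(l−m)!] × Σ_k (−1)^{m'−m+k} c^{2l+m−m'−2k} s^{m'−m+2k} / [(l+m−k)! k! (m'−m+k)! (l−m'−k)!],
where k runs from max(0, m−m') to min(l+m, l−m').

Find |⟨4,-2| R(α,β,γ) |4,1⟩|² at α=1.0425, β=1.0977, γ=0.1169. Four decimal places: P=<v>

P=0.1906

D^4_{-2,1}(1.0425,1.0977,0.1169) = e^{-i·-2·1.0425}·d^4_{-2,1}(1.0977)·e^{-i·1·0.1169}. Compute d first:
c=cos(1.097700/2)=0.853125, s=sin(1.097700/2)=0.521706; N=√[2·720·120·6]=1018.233765
k: max(0,(1)−(-2))=3 … min(4+(1),4−(-2))=5
  k=3: (−1)^0·1018.2338/(72)·0.8531^5·0.5217^3 = +0.907522
  k=4: (−1)^1·1018.2338/(48)·0.8531^3·0.5217^5 = -0.509068
  k=5: (−1)^2·1018.2338/(240)·0.8531^1·0.5217^7 = +0.038074
d^4_{-2,1}(1.0977) = +0.907522 -0.509068 +0.038074 = +0.436529
|D^4_{-2,1}|² = |d^4_{-2,1}(β)|² = (+0.436529)² = 0.190557 (the z-rotation phases have unit modulus)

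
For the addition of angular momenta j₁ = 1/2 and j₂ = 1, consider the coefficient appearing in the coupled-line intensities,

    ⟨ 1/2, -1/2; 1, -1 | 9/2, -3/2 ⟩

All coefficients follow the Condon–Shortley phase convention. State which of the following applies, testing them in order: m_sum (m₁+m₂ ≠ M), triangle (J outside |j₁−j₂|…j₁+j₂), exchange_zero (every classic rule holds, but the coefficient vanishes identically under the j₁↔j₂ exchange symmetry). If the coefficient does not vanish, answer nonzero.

triangle

m-sum: m₁+m₂ = -1/2+(-1) = -3/2, M = -3/2  ✓
triangle: need |j₁−j₂| ≤ J ≤ j₁+j₂, i.e. J ∈ [1/2, 3/2]; J = 9/2 is outside ✗ ⇒ coefficient is 0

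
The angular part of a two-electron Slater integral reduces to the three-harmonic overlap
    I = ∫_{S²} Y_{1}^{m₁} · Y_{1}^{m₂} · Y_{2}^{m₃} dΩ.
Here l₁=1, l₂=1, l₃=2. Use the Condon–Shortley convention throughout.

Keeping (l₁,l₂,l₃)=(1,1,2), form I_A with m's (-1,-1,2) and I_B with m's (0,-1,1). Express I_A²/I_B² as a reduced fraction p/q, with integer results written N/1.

Shared (l₁,l₂,l₃)=(1,1,2): N and (l;000)² cancel in I_A²/I_B².
A: Δ = 0!·2!·2!/5! = 1/30; Racah Σ t=0..0: t=0:+1/4 = 1/4; ⇒ 3j(1 1 2; -1 -1 2)² = 1/5, sgn +1
B: Δ = 0!·2!·2!/5! = 1/30; Racah Σ t=0..0: t=0:+1/2 = 1/2; ⇒ 3j(1 1 2; 0 -1 1)² = 1/10, sgn -1
I_A²/I_B² = (1/5)/(1/10) = 2/1

2/1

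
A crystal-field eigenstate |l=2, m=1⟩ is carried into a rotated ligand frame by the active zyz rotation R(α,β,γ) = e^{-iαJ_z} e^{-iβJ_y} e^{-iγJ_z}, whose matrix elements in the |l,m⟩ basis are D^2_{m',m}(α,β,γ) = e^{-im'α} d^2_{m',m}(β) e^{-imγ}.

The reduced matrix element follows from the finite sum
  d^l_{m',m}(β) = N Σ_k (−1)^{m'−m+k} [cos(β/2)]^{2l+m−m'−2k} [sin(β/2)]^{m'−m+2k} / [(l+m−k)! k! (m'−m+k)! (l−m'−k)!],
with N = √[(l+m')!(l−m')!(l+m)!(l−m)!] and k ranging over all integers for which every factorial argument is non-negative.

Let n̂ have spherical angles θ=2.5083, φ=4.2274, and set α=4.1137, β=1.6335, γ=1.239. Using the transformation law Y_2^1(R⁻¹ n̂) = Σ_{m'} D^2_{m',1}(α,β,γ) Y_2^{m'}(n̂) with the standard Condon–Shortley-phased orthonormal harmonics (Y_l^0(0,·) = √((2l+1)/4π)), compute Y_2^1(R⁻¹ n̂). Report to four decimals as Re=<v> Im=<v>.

Need the full column D^2_{m',1} for m'=−2..2 at α=4.1137, β=1.6335, γ=1.2390.
cos(β/2)=0.684594, sin(β/2)=0.728925
d^2_{-2,1}: single k=3 term ⇒ +0.530287;  D = +0.403799+0.343731i
d^2_{-1,1}: k∈[2..3] ⇒ +0.747055 -0.282313 = +0.464742;  D = -0.448288+0.122569i
d^2_{0,1}: k∈[1..2] ⇒ +0.572872 -0.649466 = -0.076595;  D = -0.024950+0.072417i
d^2_{1,1}: k∈[0..1] ⇒ +0.219650 -0.747055 = -0.527405;  D = -0.315095-0.422931i
d^2_{2,1}: single k=0 term ⇒ -0.467748;  D = +0.467343-0.019463i
Y_2^{m'}(θ=2.5083,φ=4.2274) and Σ D·Y over m':
  (+0.4038+0.3437i)·(-0.0765-0.1116i)  (-0.4483+0.1226i)·(+0.1718-0.3260i)  (-0.0250+0.0724i)·(+0.2994+0.0000i)  (-0.3151-0.4229i)·(-0.1718-0.3260i)  (+0.4673-0.0195i)·(-0.0765+0.1116i)
Y_2^1(R⁻¹ n̂) = -0.154378+0.346589i

Re=-0.1544 Im=0.3466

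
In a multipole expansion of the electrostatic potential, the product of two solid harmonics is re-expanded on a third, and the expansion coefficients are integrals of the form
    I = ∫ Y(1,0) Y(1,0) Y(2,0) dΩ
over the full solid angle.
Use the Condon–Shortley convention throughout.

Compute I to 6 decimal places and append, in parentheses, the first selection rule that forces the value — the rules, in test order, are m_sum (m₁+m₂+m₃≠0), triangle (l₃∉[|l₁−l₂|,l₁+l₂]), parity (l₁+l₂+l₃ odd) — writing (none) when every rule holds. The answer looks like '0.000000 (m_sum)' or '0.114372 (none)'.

m-sum 0 ✓  L=4 even ✓  0≤2≤2 ✓
Π(2lᵢ+1) = 3×3×5 = 45
triangle coeff Δ(1,1,2) = 1/30
Σ_t [0,0]: t=0:+1/1 = 1/1
(3j)²=2/15 [(1 1 2; 0 0 0)], sign=+1
(m-triple is (0,0,0) — same symbol as above.)
⇒ 4πI² = 4/5
I = (+1)√(4/5/(4π)) = 0.25231325
No selection rule forces the value: the integral is nonzero (none).

0.252313 (none)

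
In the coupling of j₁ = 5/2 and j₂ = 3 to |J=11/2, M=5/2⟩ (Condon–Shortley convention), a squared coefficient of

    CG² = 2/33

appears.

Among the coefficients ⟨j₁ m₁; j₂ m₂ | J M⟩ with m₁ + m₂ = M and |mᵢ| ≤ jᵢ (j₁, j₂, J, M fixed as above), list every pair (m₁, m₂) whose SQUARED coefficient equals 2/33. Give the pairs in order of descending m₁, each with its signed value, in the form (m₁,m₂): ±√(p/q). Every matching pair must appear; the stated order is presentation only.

(-1/2,3): +√(2/33)

Admissible pairs with m₁+m₂ = M = 5/2: (-1/2,3), (1/2,2), (3/2,1), (5/2,0)
  (m₁,m₂)=(5/2,0): CG² = 4/33, CG = +√(4/33)
  (m₁,m₂)=(3/2,1): CG² = 5/11, CG = +√(5/11)
  (m₁,m₂)=(1/2,2): CG² = 4/11, CG = +√(4/11)
  (m₁,m₂)=(-1/2,3): CG² = 2/33, CG = +√(2/33)   ← matches the target
Pairs with CG² = 2/33: (-1/2,3): +√(2/33)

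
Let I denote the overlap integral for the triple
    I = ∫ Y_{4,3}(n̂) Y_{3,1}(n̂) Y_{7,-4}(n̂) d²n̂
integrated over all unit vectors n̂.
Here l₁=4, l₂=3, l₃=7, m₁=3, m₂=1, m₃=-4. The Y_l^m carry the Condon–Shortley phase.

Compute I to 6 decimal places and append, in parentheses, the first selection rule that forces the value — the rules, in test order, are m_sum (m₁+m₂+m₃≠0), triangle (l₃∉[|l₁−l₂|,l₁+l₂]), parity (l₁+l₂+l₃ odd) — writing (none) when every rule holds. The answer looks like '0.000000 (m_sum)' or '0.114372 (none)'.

m-sum 0 ✓  L=14 even ✓  1≤7≤7 ✓
Π(2lᵢ+1) = 9×7×15 = 945
triangle coeff Δ(4,3,7) = 1/45045
Σ_t [0,0]: t=0:+1/20736 = 1/20736
(3j)²=35/1287 [(4 3 7; 0 0 0)], sign=-1
Σ_t [0,0]: t=0:+1/241920 = 1/241920
(3j)²=2/91 [(4 3 7; 3 1 -4)], sign=-1
⇒ 4πI² = 1050/1859
I = (+1)√(1050/1859/(4π)) = 0.21200691
No selection rule forces the value: the integral is nonzero (none).

0.212007 (none)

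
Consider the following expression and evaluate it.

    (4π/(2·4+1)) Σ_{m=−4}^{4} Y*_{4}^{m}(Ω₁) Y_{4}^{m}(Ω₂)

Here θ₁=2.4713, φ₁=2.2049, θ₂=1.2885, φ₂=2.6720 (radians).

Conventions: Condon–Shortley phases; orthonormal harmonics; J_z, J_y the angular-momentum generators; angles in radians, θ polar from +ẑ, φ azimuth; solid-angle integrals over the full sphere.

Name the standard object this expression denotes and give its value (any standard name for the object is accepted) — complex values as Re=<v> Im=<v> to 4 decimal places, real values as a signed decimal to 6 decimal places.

Legendre polynomial (addition theorem), +0.047029

This sum is the spherical-harmonic addition theorem: it equals the Legendre polynomial P_l(cos γ) of the angle γ between the two directions.
Term-by-term m-sum for l=4 (normalisation 4π/9 = 1.396263):
  term(m=-4) = -0.00728 - 0.02372j   from Y*(Ω₁)=-0.05420 + 0.03749j, Y(Ω₂)=-0.11399 + 0.35885j
  term(m=-3) = -0.01225 + 0.07159j   from Y*(Ω₁)=-0.22234 - 0.07653j, Y(Ω₂)=-0.04983 - 0.30484j
  term(m=-2) = -0.03568 + 0.04827j   from Y*(Ω₁)=-0.12690 - 0.40649j, Y(Ω₂)=-0.08323 - 0.11377j
  term(m=-1) = 0.08304 - 0.04188j   from Y*(Ω₁)=0.17719 - 0.24094j, Y(Ω₂)=0.27729 + 0.14071j
  term(m=+0) = -0.02197 + 0.00000j   from Y*(Ω₁)=-0.23526 + 0.00000j, Y(Ω₂)=0.09339 + 0.00000j
  term(m=+1) = 0.08304 + 0.04188j   from Y*(Ω₁)=-0.17719 - 0.24094j, Y(Ω₂)=-0.27729 + 0.14071j
  term(m=+2) = -0.03568 - 0.04827j   from Y*(Ω₁)=-0.12690 + 0.40649j, Y(Ω₂)=-0.08323 + 0.11377j
  term(m=+3) = -0.01225 - 0.07159j   from Y*(Ω₁)=0.22234 - 0.07653j, Y(Ω₂)=0.04983 - 0.30484j
  term(m=+4) = -0.00728 + 0.02372j   from Y*(Ω₁)=-0.05420 - 0.03749j, Y(Ω₂)=-0.11399 - 0.35885j
Σ over m = 0.03368 - 0.00000j; ×(4π/9) → 0.04703 - 0.00000j. Real part: 0.047029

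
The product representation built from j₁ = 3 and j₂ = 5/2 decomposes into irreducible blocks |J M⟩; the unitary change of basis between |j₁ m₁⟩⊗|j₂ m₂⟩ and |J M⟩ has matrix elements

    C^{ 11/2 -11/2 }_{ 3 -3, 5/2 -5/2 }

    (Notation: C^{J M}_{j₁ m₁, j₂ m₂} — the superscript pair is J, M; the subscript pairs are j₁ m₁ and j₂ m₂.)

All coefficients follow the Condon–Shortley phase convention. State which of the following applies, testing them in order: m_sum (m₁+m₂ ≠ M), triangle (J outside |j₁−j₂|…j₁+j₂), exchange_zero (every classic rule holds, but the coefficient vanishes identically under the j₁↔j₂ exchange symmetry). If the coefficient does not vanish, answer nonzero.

nonzero

m-sum: m₁+m₂ = -3+(-5/2) = -11/2, M = -11/2  ✓
triangle: |j₁−j₂| = 1/2 ≤ J = 11/2 ≤ j₁+j₂ = 11/2  ✓
exchange: j₁≠j₂ or m₁≠m₂ — the exchange symmetry imposes no constraint here
value check: CG = +1 = +1.000000 ≠ 0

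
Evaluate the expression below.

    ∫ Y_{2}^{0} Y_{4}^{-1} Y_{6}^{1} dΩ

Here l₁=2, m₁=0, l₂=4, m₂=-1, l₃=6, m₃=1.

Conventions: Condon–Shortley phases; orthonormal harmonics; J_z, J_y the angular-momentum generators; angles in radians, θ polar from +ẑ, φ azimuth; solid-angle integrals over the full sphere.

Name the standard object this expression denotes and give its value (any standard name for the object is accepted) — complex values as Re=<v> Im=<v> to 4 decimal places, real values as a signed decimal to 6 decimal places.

This is a Gaunt coefficient — the integral of a triple product of spherical harmonics over the sphere.
m-sum 0 ✓  L=12 even ✓  2≤6≤6 ✓
Π(2lᵢ+1) = 5×9×13 = 585
triangle coeff Δ(2,4,6) = 1/6435
Σ_t [0,0]: t=0:+1/2304 = 1/2304
(3j)²=5/143 [(2 4 6; 0 0 0)], sign=+1
Σ_t [0,0]: t=0:+1/2880 = 1/2880
(3j)²=14/429 [(2 4 6; 0 -1 1)], sign=-1
⇒ 4πI² = 1050/1573
I = (-1)√(1050/1573/(4π)) = -0.23047581

Gaunt coefficient, -0.230476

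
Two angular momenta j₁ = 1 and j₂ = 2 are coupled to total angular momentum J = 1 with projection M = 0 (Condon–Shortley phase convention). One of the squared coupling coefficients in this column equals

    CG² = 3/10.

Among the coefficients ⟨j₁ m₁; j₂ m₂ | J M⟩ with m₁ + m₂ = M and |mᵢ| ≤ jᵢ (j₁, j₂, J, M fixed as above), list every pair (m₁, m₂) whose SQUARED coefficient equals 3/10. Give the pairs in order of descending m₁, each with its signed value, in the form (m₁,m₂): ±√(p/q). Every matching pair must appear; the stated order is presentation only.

(1,-1): +√(3/10); (-1,1): +√(3/10)

Admissible pairs with m₁+m₂ = M = 0: (-1,1), (0,0), (1,-1)
  (m₁,m₂)=(1,-1): CG² = 3/10, CG = +√(3/10)   ← matches the target
  (m₁,m₂)=(0,0): CG² = 2/5, CG = −√(2/5)
  (m₁,m₂)=(-1,1): CG² = 3/10, CG = +√(3/10)   ← matches the target
Pairs with CG² = 3/10: (1,-1): +√(3/10); (-1,1): +√(3/10)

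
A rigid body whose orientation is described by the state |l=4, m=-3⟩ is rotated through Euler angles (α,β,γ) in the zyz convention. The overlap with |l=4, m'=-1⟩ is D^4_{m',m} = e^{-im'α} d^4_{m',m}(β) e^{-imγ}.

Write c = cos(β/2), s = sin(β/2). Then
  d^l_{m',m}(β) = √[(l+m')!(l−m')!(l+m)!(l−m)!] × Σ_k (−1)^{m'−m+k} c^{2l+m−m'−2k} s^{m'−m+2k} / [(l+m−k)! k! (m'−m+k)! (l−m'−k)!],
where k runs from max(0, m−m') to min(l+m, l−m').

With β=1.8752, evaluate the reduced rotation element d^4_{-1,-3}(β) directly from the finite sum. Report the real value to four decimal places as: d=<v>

d^4_{-1,-3}(β=1.8752) via the finite sum:
c=cos(1.875200/2)=0.591724, s=sin(1.875200/2)=0.806140; N=√[6·120·1·5040]=1904.940944
k∈{0,1} keeps every argument non-negative
  k=0: (−1)^2·1904.9409/(240)·0.5917^6·0.8061^2 = +0.221416
  k=1: (−1)^3·1904.9409/(144)·0.5917^4·0.8061^4 = -0.684920
d^4_{-1,-3}(1.8752) = +0.221416 -0.684920 = -0.463504

d=-0.4635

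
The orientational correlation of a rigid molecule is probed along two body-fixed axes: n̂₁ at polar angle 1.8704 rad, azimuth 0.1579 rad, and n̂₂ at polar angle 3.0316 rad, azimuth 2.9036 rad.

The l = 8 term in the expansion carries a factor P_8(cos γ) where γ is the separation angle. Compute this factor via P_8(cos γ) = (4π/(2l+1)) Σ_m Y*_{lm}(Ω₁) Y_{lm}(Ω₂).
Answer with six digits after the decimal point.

-0.031437

Expand P_8 via completeness: Σ_{m} conj(Y_{8,m}) at Ω₁ times Y_{8,m} at Ω₂ —
  m=-8: Y*=0.10838 + 0.34117j  Y=-0.00000 + 0.00000j  product -0.00000 - 0.00000j
  m=-7: Y*=-0.19854 - 0.39525j  Y=-0.00000 + 0.00000j  product 0.00000 - 0.00000j
  m=-6: Y*=0.05126 + 0.07129j  Y=0.00000 + 0.00001j  product -0.00000 + 0.00000j
  m=-5: Y*=0.22788 + 0.22975j  Y=0.00006 + 0.00014j  product -0.00002 + 0.00005j
  m=-4: Y*=-0.17557 - 0.12844j  Y=0.00110 + 0.00155j  product 0.00001 - 0.00041j
  m=-3: Y*=-0.20632 - 0.10577j  Y=0.01335 + 0.01156j  product -0.00153 - 0.00380j
  m=-2: Y*=0.24743 + 0.08084j  Y=0.10336 + 0.05329j  product 0.02127 + 0.02154j
  m=-1: Y*=0.18436 + 0.02936j  Y=0.47256 + 0.11464j  product 0.08376 + 0.03501j
  m=+0: Y*=-0.27026 + 0.00000j  Y=0.92316 + 0.00000j  product -0.24949 + 0.00000j
  m=+1: Y*=-0.18436 + 0.02936j  Y=-0.47256 + 0.11464j  product 0.08376 - 0.03501j
  m=+2: Y*=0.24743 - 0.08084j  Y=0.10336 - 0.05329j  product 0.02127 - 0.02154j
  m=+3: Y*=0.20632 - 0.10577j  Y=-0.01335 + 0.01156j  product -0.00153 + 0.00380j
  m=+4: Y*=-0.17557 + 0.12844j  Y=0.00110 - 0.00155j  product 0.00001 + 0.00041j
  m=+5: Y*=-0.22788 + 0.22975j  Y=-0.00006 + 0.00014j  product -0.00002 - 0.00005j
  m=+6: Y*=0.05126 - 0.07129j  Y=0.00000 - 0.00001j  product -0.00000 - 0.00000j
  m=+7: Y*=0.19854 - 0.39525j  Y=0.00000 + 0.00000j  product 0.00000 + 0.00000j
  m=+8: Y*=0.10838 - 0.34117j  Y=-0.00000 - 0.00000j  product -0.00000 + 0.00000j
Accumulated sum -0.04253 - 0.00000j; after 4π/(2l+1) scaling, -0.03144 - 0.00000j ⇒ P_8 = -0.031437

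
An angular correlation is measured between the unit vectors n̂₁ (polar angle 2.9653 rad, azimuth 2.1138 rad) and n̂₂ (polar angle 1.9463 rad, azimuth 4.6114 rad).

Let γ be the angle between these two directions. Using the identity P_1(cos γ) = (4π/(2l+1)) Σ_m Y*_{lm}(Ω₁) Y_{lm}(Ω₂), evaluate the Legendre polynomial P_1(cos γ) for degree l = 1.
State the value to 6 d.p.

0.230576

Term-by-term m-sum for l=1 (normalisation 4π/3 = 4.188790):
  term(m=-1) = -0.01557 - 0.01169j   from Y*(Ω₁)=-0.03131 + 0.05188j, Y(Ω₂)=-0.03240 + 0.31978j
  term(m=+0) = 0.08620 + 0.00000j   from Y*(Ω₁)=-0.48103 + 0.00000j, Y(Ω₂)=-0.17919 + 0.00000j
  term(m=+1) = -0.01557 + 0.01169j   from Y*(Ω₁)=0.03131 + 0.05188j, Y(Ω₂)=0.03240 + 0.31978j
Accumulated sum 0.05505 + 0.00000j; after 4π/(2l+1) scaling, 0.23058 + 0.00000j ⇒ P_1 = 0.230576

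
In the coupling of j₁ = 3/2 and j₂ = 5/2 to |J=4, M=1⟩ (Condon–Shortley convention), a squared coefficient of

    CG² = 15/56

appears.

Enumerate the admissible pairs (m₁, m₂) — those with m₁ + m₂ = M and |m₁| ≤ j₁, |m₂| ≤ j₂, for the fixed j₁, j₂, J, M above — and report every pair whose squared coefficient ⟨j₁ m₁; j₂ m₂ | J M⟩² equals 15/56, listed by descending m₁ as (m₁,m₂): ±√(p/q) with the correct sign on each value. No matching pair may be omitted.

Admissible pairs with m₁+m₂ = M = 1: (-3/2,5/2), (-1/2,3/2), (1/2,1/2), (3/2,-1/2)
  (m₁,m₂)=(3/2,-1/2): CG² = 5/28, CG = +√(5/28)
  (m₁,m₂)=(1/2,1/2): CG² = 15/28, CG = +√(15/28)
  (m₁,m₂)=(-1/2,3/2): CG² = 15/56, CG = +√(15/56)   ← matches the target
  (m₁,m₂)=(-3/2,5/2): CG² = 1/56, CG = +√(1/56)
Pairs with CG² = 15/56: (-1/2,3/2): +√(15/56)

(-1/2,3/2): +√(15/56)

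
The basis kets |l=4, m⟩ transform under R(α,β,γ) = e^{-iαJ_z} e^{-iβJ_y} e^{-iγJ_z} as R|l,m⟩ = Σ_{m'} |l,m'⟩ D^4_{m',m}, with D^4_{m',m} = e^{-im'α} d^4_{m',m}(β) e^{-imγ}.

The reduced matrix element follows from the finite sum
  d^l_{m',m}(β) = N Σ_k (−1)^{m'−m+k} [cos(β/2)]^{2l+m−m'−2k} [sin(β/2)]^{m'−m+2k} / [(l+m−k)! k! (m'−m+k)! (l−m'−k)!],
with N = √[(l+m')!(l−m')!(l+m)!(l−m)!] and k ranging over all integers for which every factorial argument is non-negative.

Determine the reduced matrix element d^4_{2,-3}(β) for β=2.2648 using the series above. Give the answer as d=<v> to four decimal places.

d=0.2699

d^4_{2,-3}(β=2.2648) via the finite sum:
Half-angle: c=0.424488, s=0.905434. N=√(720·2·1·5040)=2693.993318
k: max(0,(-3)−(2))=0 … min(4+(-3),4−(2))=1
  k=0: (−1)^5·2693.9933/(240)·0.4245^3·0.9054^5 = -0.522474
  k=1: (−1)^6·2693.9933/(720)·0.4245^1·0.9054^7 = +0.792366
d^4_{2,-3}(2.2648) = -0.522474 +0.792366 = +0.269892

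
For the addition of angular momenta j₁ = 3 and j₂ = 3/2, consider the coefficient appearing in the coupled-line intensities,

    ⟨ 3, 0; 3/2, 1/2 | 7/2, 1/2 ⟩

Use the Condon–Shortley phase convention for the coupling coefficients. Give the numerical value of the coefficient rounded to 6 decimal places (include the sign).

-0.308607  (= −√(2/21))

triangle: 1!·5!·2!/9! = 240/362880
(j±m)!: 3!·3!·2!·1!·4!·3! = 10368
prefactor² = (2J+1)·Δ·N² = 384/7
  k=0: +1/(0!·1!·3!·2!·2!·0!) = 1/24
  k=1: −1/(1!·0!·2!·1!·3!·1!) = -1/12
Σ = -1/24  ⇒  CG² = 384/7·(-1/24)² = 2/21
CG = −√(2/21) = -0.308607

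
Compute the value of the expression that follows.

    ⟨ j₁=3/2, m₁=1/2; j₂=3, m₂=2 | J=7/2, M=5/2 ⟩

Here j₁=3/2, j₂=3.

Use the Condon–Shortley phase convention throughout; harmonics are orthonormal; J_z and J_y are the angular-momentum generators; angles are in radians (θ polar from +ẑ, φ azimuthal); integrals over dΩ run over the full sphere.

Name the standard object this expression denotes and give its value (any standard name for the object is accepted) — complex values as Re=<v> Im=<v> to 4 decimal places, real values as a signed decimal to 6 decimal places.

This is a Clebsch–Gordan (vector-coupling) coefficient.
j₁+j₂−J=1  J+j₁−j₂=2  J−j₁+j₂=5  j₁+j₂+J+1=9
(j₁±m₁, j₂±m₂, J±M) = (2,1,5,1,6,1)
P² = 6400/7
sum k=0..1:
  [0] +1/120 = 1/120
  [1] −1/48 = -1/48
S = -1/80
C² = P²·S² = 1/7 ; C = -0.377964

Clebsch–Gordan coefficient, −√(1/7) ≈ -0.377964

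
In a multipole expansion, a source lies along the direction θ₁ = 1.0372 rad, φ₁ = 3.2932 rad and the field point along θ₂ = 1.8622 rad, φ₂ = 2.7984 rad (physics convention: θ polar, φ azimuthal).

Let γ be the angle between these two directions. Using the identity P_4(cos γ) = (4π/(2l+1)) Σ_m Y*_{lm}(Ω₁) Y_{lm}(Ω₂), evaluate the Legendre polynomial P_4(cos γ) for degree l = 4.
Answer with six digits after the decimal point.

-0.391073

Summing Y*_{l m}(θ₁,φ₁)·Y_{l m}(θ₂,φ₂) over m ∈ [−4, 4]; prefactor 4π/(2·4+1) = 1.396263:
  m=-4: Y*=+0.199817+0.138596i  Y=+0.073282+0.365215i  product -0.035974+0.083133i
  m=-3: Y*=-0.365022-0.178502i  Y=+0.162803+0.270847i  product -0.011080-0.127926i
  m=-2: Y*=+0.191926+0.060046i  Y=-0.100240-0.082124i  product -0.014307-0.021781i
  m=-1: Y*=+0.243517+0.037204i  Y=-0.296952-0.106111i  product -0.068365-0.036888i
  m=+0: Y*=-0.255862-0.000000i  Y=+0.080636+0.000000i  product -0.020632-0.000000i
  m=+1: Y*=-0.243517+0.037204i  Y=+0.296952-0.106111i  product -0.068365+0.036888i
  m=+2: Y*=+0.191926-0.060046i  Y=-0.100240+0.082124i  product -0.014307+0.021781i
  m=+3: Y*=+0.365022-0.178502i  Y=-0.162803+0.270847i  product -0.011080+0.127926i
  m=+4: Y*=+0.199817-0.138596i  Y=+0.073282-0.365215i  product -0.035974-0.083133i
Σ over m = -0.280085+0.000000i; ×(4π/9) → -0.391073+0.000000i. Real part: -0.391073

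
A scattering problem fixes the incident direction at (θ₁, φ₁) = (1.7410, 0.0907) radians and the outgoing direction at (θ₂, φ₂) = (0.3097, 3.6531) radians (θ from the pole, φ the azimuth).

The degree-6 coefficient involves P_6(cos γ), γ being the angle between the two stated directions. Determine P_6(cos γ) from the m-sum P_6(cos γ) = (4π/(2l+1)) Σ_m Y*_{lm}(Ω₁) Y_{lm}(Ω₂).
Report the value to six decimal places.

Expand P_6 via completeness: Σ_{m} conj(Y_{6,m}) at Ω₁ times Y_{6,m} at Ω₂ —
  m=-6: Y*=+0.378736+0.229193i  Y=-0.000386-0.000028i  product -0.000140-0.000099i
  m=-5: Y*=-0.236918-0.115469i  Y=+0.003496+0.002311i  product -0.000561-0.000951i
  m=-4: Y*=-0.215376-0.081757i  Y=-0.012645-0.024575i  product +0.000714+0.006327i
  m=-3: Y*=+0.273096+0.076199i  Y=-0.004445+0.122479i  product -0.010547+0.033110i
  m=-2: Y*=+0.158920+0.029148i  Y=+0.186327-0.305425i  product +0.038514-0.043107i
  m=-1: Y*=-0.285363-0.025954i  Y=-0.515225+0.289216i  product +0.154532-0.069159i
  m=+0: Y*=-0.142479-0.000000i  Y=+0.220667+0.000000i  product -0.031440-0.000000i
  m=+1: Y*=+0.285363-0.025954i  Y=+0.515225+0.289216i  product +0.154532+0.069159i
  m=+2: Y*=+0.158920-0.029148i  Y=+0.186327+0.305425i  product +0.038514+0.043107i
  m=+3: Y*=-0.273096+0.076199i  Y=+0.004445+0.122479i  product -0.010547-0.033110i
  m=+4: Y*=-0.215376+0.081757i  Y=-0.012645+0.024575i  product +0.000714-0.006327i
  m=+5: Y*=+0.236918-0.115469i  Y=-0.003496+0.002311i  product -0.000561+0.000951i
  m=+6: Y*=+0.378736-0.229193i  Y=-0.000386+0.000028i  product -0.000140+0.000099i
Total Σ_m = +0.333584+0.000000i. Multiply by 0.966644: +0.322457+0.000000i. P_6(cos γ) = 0.322457

0.322457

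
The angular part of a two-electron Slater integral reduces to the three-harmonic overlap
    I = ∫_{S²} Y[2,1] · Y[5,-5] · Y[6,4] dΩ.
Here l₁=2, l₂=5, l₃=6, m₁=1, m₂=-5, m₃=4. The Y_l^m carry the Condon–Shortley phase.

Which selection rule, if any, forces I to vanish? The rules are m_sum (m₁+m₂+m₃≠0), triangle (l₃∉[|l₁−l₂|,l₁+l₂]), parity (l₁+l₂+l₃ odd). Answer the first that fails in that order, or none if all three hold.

parity

azimuthal sum: 1 − 5 + 4 = 0  ✓
3 ≤ 6 ≤ 7 (triangle on l)  ✓
L = 2 + 5 + 6 = 13 (odd)  ✗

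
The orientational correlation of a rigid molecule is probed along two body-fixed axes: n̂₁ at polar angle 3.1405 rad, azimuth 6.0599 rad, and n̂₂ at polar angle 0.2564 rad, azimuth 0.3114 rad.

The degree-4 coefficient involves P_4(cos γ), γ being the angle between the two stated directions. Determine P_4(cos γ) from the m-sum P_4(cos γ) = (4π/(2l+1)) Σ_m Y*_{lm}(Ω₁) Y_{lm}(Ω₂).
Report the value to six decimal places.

Term-by-term m-sum for l=4 (normalisation 4π/9 = 1.396263):
  term(m=-4) = -0.00000 - 0.00000j   from Y*(Ω₁)=0.00000 - 0.00000j, Y(Ω₂)=0.00058 - 0.00173j
  term(m=-3) = 0.00000 + 0.00000j   from Y*(Ω₁)=-0.00000 + 0.00000j, Y(Ω₂)=0.01174 - 0.01588j
  term(m=-2) = 0.00000 - 0.00000j   from Y*(Ω₁)=0.00000 - 0.00000j, Y(Ω₂)=0.09698 - 0.06965j
  term(m=-1) = -0.00073 + 0.00043j   from Y*(Ω₁)=-0.00202 + 0.00046j, Y(Ω₂)=0.39215 - 0.12622j
  term(m=+0) = 0.49885 + 0.00000j   from Y*(Ω₁)=0.84628 + 0.00000j, Y(Ω₂)=0.58946 + 0.00000j
  term(m=+1) = -0.00073 - 0.00043j   from Y*(Ω₁)=0.00202 + 0.00046j, Y(Ω₂)=-0.39215 - 0.12622j
  term(m=+2) = 0.00000 + 0.00000j   from Y*(Ω₁)=0.00000 + 0.00000j, Y(Ω₂)=0.09698 + 0.06965j
  term(m=+3) = 0.00000 - 0.00000j   from Y*(Ω₁)=0.00000 + 0.00000j, Y(Ω₂)=-0.01174 - 0.01588j
  term(m=+4) = -0.00000 + 0.00000j   from Y*(Ω₁)=0.00000 + 0.00000j, Y(Ω₂)=0.00058 + 0.00173j
Accumulated sum 0.49739 - 0.00000j; after 4π/(2l+1) scaling, 0.69448 - 0.00000j ⇒ P_4 = 0.694481

0.694481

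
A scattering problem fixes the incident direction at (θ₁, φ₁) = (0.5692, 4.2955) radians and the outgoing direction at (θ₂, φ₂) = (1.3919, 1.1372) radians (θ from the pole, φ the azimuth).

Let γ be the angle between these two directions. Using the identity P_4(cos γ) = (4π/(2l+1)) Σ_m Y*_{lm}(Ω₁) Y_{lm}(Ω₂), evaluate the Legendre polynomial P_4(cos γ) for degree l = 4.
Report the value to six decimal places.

Summing Y*_{l m}(θ₁,φ₁)·Y_{l m}(θ₂,φ₂) over m ∈ [−4, 4]; prefactor 4π/(2·4+1) = 1.396263:
  m=-4: Y*=-0.00361 - 0.03716j  Y=-0.06758 + 0.40941j  product 0.01546 + 0.00103j
  m=-3: Y*=0.15667 + 0.05194j  Y=-0.20454 + 0.05661j  product -0.03499 - 0.00176j
  m=-2: Y*=-0.25905 + 0.28541j  Y=0.16312 + 0.19225j  product -0.09713 - 0.00325j
  m=-1: Y*=-0.17103 - 0.38621j  Y=-0.09670 + 0.20886j  product 0.09720 + 0.00162j
  m=+0: Y*=-0.07044 + 0.00000j  Y=0.22058 + 0.00000j  product -0.01554 + 0.00000j
  m=+1: Y*=0.17103 - 0.38621j  Y=0.09670 + 0.20886j  product 0.09720 - 0.00162j
  m=+2: Y*=-0.25905 - 0.28541j  Y=0.16312 - 0.19225j  product -0.09713 + 0.00325j
  m=+3: Y*=-0.15667 + 0.05194j  Y=0.20454 + 0.05661j  product -0.03499 + 0.00176j
  m=+4: Y*=-0.00361 + 0.03716j  Y=-0.06758 - 0.40941j  product 0.01546 - 0.00103j
Σ over m = -0.05445 - 0.00000j; ×(4π/9) → -0.07602 - 0.00000j. Real part: -0.076022

-0.076022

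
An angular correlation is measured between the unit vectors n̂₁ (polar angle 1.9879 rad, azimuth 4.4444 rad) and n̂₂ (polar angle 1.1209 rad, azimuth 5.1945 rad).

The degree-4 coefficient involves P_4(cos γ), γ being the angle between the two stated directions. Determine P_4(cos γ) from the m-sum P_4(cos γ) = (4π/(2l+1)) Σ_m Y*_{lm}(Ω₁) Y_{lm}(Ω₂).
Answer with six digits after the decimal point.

-0.161751

Term-by-term m-sum for l=4 (normalisation 4π/9 = 1.396263):
  m=-4: (0.147922, -0.271518) × (-0.101864, -0.272569) = (-0.089075, -0.012661)  (running Σ = (-0.089075, -0.012661))
  m=-3: (-0.279053, -0.268878) × (-0.394384, -0.049341) = (0.096787, 0.119810)  (running Σ = (0.007712, 0.107149))
  m=-2: (-0.035778, 0.021252) × (-0.050070, 0.072164) = (0.000258, -0.003646)  (running Σ = (0.007970, 0.103503))
  m=-1: (-0.085891, -0.312791) × (-0.143979, -0.275139) = (-0.073694, 0.068667)  (running Σ = (-0.065725, 0.172170))
  m=0: (-0.103756, -0.000000) × (-0.150392, 0.000000) = (0.015604, 0.000000)  (running Σ = (-0.050121, 0.172170))
  m=1: (0.085891, -0.312791) × (0.143979, -0.275139) = (-0.073694, -0.068667)  (running Σ = (-0.123815, 0.103503))
  m=2: (-0.035778, -0.021252) × (-0.050070, -0.072164) = (0.000258, 0.003646)  (running Σ = (-0.123557, 0.107149))
  m=3: (0.279053, -0.268878) × (0.394384, -0.049341) = (0.096787, -0.119810)  (running Σ = (-0.026770, -0.012661))
  m=4: (0.147922, 0.271518) × (-0.101864, 0.272569) = (-0.089075, 0.012661)  (running Σ = (-0.115845, -0.000000))
Accumulated sum (-0.115845, -0.000000); after 4π/(2l+1) scaling, (-0.161751, -0.000000) ⇒ P_4 = -0.161751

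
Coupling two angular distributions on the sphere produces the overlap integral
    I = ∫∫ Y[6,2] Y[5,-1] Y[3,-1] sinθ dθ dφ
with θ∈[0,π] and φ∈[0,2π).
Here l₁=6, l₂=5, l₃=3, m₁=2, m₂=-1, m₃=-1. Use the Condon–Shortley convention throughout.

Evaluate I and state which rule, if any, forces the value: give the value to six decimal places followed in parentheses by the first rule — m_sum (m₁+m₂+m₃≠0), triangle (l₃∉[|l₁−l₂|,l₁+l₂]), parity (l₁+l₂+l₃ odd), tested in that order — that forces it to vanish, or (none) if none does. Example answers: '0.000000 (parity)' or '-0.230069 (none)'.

0.134828 (none)

Checks pass: Σm=0; 14 even; l₃=3∈[1,11].
(2·6+1)(2·5+1)(2·3+1) = 1001
Δ: 8! 4! 2! / 15! → 1/675675
sum: t=3:−1/8640 t=4:+1/2304 t=5:−1/8640 = 7/34560
3j²(6 5 3; 0 0 0) = Δ·Π!·Σ² = 7/429  (sign -1)
sum: t=2:+1/11520 t=3:−1/4320 t=4:+1/27648 = -1/9216
3j²(6 5 3; 2 -1 -1) = Δ·Π!·Σ² = 2/143  (sign -1)
combine: 4πI² = 1001·7/429·2/143 = 98/429
take √, sign +1: I = 0.13482780
No selection rule forces the value: the integral is nonzero (none).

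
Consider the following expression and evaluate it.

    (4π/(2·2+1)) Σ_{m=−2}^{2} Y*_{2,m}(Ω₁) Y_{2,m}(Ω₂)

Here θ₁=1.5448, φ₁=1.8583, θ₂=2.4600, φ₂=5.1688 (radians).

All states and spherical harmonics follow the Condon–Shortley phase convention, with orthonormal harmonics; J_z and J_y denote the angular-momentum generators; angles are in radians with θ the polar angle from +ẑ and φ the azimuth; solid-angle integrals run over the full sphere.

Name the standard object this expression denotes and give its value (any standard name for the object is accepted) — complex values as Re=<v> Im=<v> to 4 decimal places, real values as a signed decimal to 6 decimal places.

Legendre polynomial (addition theorem), +0.116399

This sum is the spherical-harmonic addition theorem: it equals the Legendre polynomial P_l(cos γ) of the angle γ between the two directions.
Summing Y*_{l m}(θ₁,φ₁)·Y_{l m}(θ₂,φ₂) over m ∈ [−2, 2]; prefactor 4π/(2·2+1) = 2.513274:
  [-2]  conj(Y_{2,-2})(Ω₁) = -0.323938-0.209930i ; Y_{2,-2}(Ω₂) = -0.093762+0.121317i ; Δ = +0.055841-0.019616i
  [-1]  conj(Y_{2,-1})(Ω₁) = -0.005692+0.019250i ; Y_{2,-1}(Ω₂) = -0.166587-0.339289i ; Δ = +0.007480-0.001276i
  [+0]  conj(Y_{2,0})(Ω₁) = -0.314752-0.000000i ; Y_{2,0}(Ω₂) = +0.255210+0.000000i ; Δ = -0.080328-0.000000i
  [+1]  conj(Y_{2,1})(Ω₁) = +0.005692+0.019250i ; Y_{2,1}(Ω₂) = +0.166587-0.339289i ; Δ = +0.007480+0.001276i
  [+2]  conj(Y_{2,2})(Ω₁) = -0.323938+0.209930i ; Y_{2,2}(Ω₂) = -0.093762-0.121317i ; Δ = +0.055841+0.019616i
Total Σ_m = +0.046314+0.000000i. Multiply by 2.513274: +0.116399+0.000000i. P_2(cos γ) = 0.116399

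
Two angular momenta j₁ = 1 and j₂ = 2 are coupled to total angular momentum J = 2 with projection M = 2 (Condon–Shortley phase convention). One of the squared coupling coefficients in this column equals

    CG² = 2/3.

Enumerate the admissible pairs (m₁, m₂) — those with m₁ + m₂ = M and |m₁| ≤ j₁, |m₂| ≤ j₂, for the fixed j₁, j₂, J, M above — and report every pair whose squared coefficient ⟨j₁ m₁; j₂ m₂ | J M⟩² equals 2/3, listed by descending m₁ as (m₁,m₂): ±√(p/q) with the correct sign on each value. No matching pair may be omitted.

(0,2): −√(2/3)

Admissible pairs with m₁+m₂ = M = 2: (0,2), (1,1)
  (m₁,m₂)=(1,1): CG² = 1/3, CG = +√(1/3)
  (m₁,m₂)=(0,2): CG² = 2/3, CG = −√(2/3)   ← matches the target
Pairs with CG² = 2/3: (0,2): −√(2/3)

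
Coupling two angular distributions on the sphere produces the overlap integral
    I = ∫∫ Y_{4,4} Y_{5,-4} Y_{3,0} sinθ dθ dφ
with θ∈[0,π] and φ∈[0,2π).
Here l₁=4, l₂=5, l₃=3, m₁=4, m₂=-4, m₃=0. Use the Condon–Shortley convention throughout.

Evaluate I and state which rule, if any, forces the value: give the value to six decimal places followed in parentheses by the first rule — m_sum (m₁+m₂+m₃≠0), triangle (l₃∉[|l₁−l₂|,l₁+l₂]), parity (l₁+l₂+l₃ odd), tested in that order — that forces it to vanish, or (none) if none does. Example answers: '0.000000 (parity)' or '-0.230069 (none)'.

-0.207724 (none)

m-sum 0 ✓  L=12 even ✓  1≤3≤9 ✓
Π(2lᵢ+1) = 9×11×7 = 693
triangle coeff Δ(4,5,3) = 1/180180
Σ_t [2,4]: t=2:+1/576 t=3:−1/144 t=4:+1/576 = -1/288
(3j)²=20/1001 [(4 5 3; 0 0 0)], sign=+1
Σ_t [0,0]: t=0:+1/8640 = 1/8640
(3j)²=28/715 [(4 5 3; 4 -4 0)], sign=-1
⇒ 4πI² = 1008/1859
I = (-1)√(1008/1859/(4π)) = -0.20772350
No selection rule forces the value: the integral is nonzero (none).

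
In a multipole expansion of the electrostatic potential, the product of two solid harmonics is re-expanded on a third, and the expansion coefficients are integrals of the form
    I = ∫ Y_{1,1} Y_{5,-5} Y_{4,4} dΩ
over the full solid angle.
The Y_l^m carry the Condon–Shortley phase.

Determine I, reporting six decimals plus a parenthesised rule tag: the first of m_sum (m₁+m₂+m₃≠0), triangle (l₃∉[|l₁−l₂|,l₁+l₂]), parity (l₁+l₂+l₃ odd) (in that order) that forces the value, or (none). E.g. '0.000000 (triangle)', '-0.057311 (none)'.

-0.329416 (none)

Checks pass: Σm=0; 10 even; l₃=4∈[4,6].
(2·1+1)(2·5+1)(2·4+1) = 297
Δ: 2! 0! 8! / 11! → 1/495
sum: t=1:−1/576 = -1/576
3j²(1 5 4; 0 0 0) = Δ·Π!·Σ² = 5/99  (sign -1)
sum: t=0:+1/80640 = 1/80640
3j²(1 5 4; 1 -5 4) = Δ·Π!·Σ² = 1/11  (sign +1)
combine: 4πI² = 297·5/99·1/11 = 15/11
take √, sign -1: I = -0.32941575
No selection rule forces the value: the integral is nonzero (none).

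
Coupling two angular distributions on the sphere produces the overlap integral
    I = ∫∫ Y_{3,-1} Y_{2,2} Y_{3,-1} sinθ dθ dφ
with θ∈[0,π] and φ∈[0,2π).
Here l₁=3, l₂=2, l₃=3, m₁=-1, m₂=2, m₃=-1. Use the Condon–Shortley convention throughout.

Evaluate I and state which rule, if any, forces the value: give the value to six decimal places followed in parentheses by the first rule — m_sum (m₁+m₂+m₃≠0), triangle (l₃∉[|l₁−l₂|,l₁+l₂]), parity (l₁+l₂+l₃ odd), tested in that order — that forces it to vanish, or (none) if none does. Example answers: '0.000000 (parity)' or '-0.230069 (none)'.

0.206013 (none)

m-sum 0 ✓  L=8 even ✓  1≤3≤5 ✓
Π(2lᵢ+1) = 7×5×7 = 245
triangle coeff Δ(3,2,3) = 1/3780
Σ_t [0,2]: t=0:+1/24 t=1:−1/4 t=2:+1/24 = -1/6
(3j)²=4/105 [(3 2 3; 0 0 0)], sign=+1
Σ_t [2,2]: t=2:+1/16 = 1/16
(3j)²=2/35 [(3 2 3; -1 2 -1)], sign=+1
⇒ 4πI² = 8/15
I = (+1)√(8/15/(4π)) = 0.20601291
No selection rule forces the value: the integral is nonzero (none).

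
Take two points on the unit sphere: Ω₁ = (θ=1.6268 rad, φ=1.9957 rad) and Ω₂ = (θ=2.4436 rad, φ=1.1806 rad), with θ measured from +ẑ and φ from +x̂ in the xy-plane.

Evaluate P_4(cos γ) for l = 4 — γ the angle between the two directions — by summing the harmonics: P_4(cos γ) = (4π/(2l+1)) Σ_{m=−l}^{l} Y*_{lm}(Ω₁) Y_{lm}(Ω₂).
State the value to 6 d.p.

-0.261632

Expand P_4 via completeness: Σ_{m} conj(Y_{4,m}) at Ω₁ times Y_{4,m} at Ω₂ —
  term(m=-4) = -0.03297 - 0.00394j   from Y*(Ω₁)=-0.05649 + 0.43612j, Y(Ω₂)=0.00076 + 0.07549j
  term(m=-3) = -0.01362 + 0.01138j   from Y*(Ω₁)=-0.06670 + 0.02035j, Y(Ω₂)=0.23444 - 0.09918j
  term(m=-2) = 0.00832 - 0.13985j   from Y*(Ω₁)=0.21531 + 0.24500j, Y(Ω₂)=-0.30524 - 0.30220j
  term(m=-1) = -0.01395 - 0.01480j   from Y*(Ω₁)=-0.03246 + 0.07174j, Y(Ω₂)=-0.09824 + 0.23885j
  term(m=+0) = -0.08295 + 0.00000j   from Y*(Ω₁)=0.30745 + 0.00000j, Y(Ω₂)=-0.26981 + 0.00000j
  term(m=+1) = -0.01395 + 0.01480j   from Y*(Ω₁)=0.03246 + 0.07174j, Y(Ω₂)=0.09824 + 0.23885j
  term(m=+2) = 0.00832 + 0.13985j   from Y*(Ω₁)=0.21531 - 0.24500j, Y(Ω₂)=-0.30524 + 0.30220j
  term(m=+3) = -0.01362 - 0.01138j   from Y*(Ω₁)=0.06670 + 0.02035j, Y(Ω₂)=-0.23444 - 0.09918j
  term(m=+4) = -0.03297 + 0.00394j   from Y*(Ω₁)=-0.05649 - 0.43612j, Y(Ω₂)=0.00076 - 0.07549j
Total Σ_m = -0.18738 - 0.00000j. Multiply by 1.396263: -0.26163 - 0.00000j. P_4(cos γ) = -0.261632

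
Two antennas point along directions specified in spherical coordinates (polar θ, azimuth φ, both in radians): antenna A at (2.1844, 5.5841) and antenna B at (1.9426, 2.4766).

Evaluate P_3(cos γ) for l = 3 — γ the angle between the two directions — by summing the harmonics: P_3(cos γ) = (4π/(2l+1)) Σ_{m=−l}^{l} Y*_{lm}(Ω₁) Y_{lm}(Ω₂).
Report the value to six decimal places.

Expand P_3 via completeness: Σ_{m} conj(Y_{3,m}) at Ω₁ times Y_{3,m} at Ω₂ —
  m=-3: (-0.114570-0.197137i) × (+0.138870-0.307509i) = -0.076532+0.007855i  (running Σ = -0.076532+0.007855i)
  m=-2: (-0.067567+0.387512i) × (-0.076861-0.312981i) = +0.126477-0.008637i  (running Σ = +0.049945-0.000782i)
  m=-1: (+0.133043-0.111853i) × (+0.080578+0.063184i) = +0.017788-0.000607i  (running Σ = +0.067733-0.001389i)
  m=0: (+0.288408-0.000000i) × (+0.317253+0.000000i) = +0.091498+0.000000i  (running Σ = +0.159231-0.001389i)
  m=1: (-0.133043-0.111853i) × (-0.080578+0.063184i) = +0.017788+0.000607i  (running Σ = +0.177019-0.000782i)
  m=2: (-0.067567-0.387512i) × (-0.076861+0.312981i) = +0.126477+0.008637i  (running Σ = +0.303496+0.007855i)
  m=3: (+0.114570-0.197137i) × (-0.138870-0.307509i) = -0.076532-0.007855i  (running Σ = +0.226964+0.000000i)
Total Σ_m = +0.226964+0.000000i. Multiply by 1.795196: +0.407445+0.000000i. P_3(cos γ) = 0.407445

0.407445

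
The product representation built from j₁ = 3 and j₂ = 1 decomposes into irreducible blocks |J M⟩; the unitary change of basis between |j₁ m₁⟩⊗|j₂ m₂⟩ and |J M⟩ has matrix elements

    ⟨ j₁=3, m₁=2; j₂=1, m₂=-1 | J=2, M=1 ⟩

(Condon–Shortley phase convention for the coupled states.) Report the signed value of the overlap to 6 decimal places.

j₁+j₂−J=2  J+j₁−j₂=4  J−j₁+j₂=0  j₁+j₂+J+1=7
(j₁±m₁, j₂±m₂, J±M) = (5,1,0,2,3,1)
P² = 480/7
sum k=0..0:
  [0] +1/12 = 1/12
S = 1/12
C² = P²·S² = 10/21 ; C = +0.690066

+0.690066  (= +√(10/21))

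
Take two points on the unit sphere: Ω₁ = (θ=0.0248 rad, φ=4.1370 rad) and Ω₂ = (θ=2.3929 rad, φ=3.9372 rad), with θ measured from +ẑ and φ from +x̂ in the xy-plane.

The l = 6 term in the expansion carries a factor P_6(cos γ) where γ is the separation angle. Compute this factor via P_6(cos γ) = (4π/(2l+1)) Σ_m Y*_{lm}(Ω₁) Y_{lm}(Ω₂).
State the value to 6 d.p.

-0.176555

Term-by-term m-sum for l=6 (normalisation 4π/13 = 0.966644):
  term(m=-6) = (0.000000, 0.000000)   from Y*(Ω₁)=(0.000000, -0.000000), Y(Ω₂)=(0.002941, 0.047959)
  term(m=-5) = (-0.000000, -0.000000)   from Y*(Ω₁)=(-0.000000, 0.000000), Y(Ω₂)=(-0.120042, 0.132968)
  term(m=-4) = (0.000000, 0.000000)   from Y*(Ω₁)=(-0.000001, -0.000001), Y(Ω₂)=(-0.375243, 0.015332)
  term(m=-3) = (-0.000029, -0.000020)   from Y*(Ω₁)=(0.000078, -0.000012), Y(Ω₂)=(-0.318289, -0.299366)
  term(m=-2) = (0.000375, 0.000159)   from Y*(Ω₁)=(-0.001304, 0.002920), Y(Ω₂)=(-0.002602, -0.127407)
  term(m=-1) = (0.026176, 0.005301)   from Y*(Ω₁)=(-0.044336, -0.068357), Y(Ω₂)=(-0.229404, 0.234136)
  term(m=+0) = (-0.235693, 0.000000)   from Y*(Ω₁)=(1.010549, -0.000000), Y(Ω₂)=(-0.233233, 0.000000)
  term(m=+1) = (0.026176, -0.005301)   from Y*(Ω₁)=(0.044336, -0.068357), Y(Ω₂)=(0.229404, 0.234136)
  term(m=+2) = (0.000375, -0.000159)   from Y*(Ω₁)=(-0.001304, -0.002920), Y(Ω₂)=(-0.002602, 0.127407)
  term(m=+3) = (-0.000029, 0.000020)   from Y*(Ω₁)=(-0.000078, -0.000012), Y(Ω₂)=(0.318289, -0.299366)
  term(m=+4) = (0.000000, -0.000000)   from Y*(Ω₁)=(-0.000001, 0.000001), Y(Ω₂)=(-0.375243, -0.015332)
  term(m=+5) = (-0.000000, 0.000000)   from Y*(Ω₁)=(0.000000, 0.000000), Y(Ω₂)=(0.120042, 0.132968)
  term(m=+6) = (0.000000, -0.000000)   from Y*(Ω₁)=(0.000000, 0.000000), Y(Ω₂)=(0.002941, -0.047959)
Σ over m = (-0.182647, -0.000000); ×(4π/13) → (-0.176555, -0.000000). Real part: -0.176555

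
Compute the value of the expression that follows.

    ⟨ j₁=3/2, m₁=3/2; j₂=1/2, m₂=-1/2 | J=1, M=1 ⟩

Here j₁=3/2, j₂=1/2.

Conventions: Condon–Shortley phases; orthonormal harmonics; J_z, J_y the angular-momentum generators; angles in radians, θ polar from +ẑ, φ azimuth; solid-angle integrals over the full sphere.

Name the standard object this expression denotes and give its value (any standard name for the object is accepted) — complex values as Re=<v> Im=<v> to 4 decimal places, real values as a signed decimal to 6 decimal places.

This is a Clebsch–Gordan (vector-coupling) coefficient.
triangle: 1!·2!·0!/4! = 2/24
(j±m)!: 3!·0!·0!·1!·2!·0! = 12
prefactor² = (2J+1)·Δ·N² = 3
  k=0: +1/(0!·1!·0!·0!·2!·0!) = 1/2
Σ = 1/2  ⇒  CG² = 3·(1/2)² = 3/4
CG = +√(3/4) = +0.866025

Clebsch–Gordan coefficient, +√(3/4) ≈ +0.866025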